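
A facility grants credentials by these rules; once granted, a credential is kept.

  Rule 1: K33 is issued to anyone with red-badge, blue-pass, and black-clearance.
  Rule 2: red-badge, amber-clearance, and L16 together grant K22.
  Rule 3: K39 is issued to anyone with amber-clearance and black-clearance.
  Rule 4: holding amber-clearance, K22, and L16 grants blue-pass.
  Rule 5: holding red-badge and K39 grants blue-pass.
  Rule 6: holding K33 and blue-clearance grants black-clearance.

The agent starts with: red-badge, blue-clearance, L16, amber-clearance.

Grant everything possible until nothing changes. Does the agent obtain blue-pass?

Yes

Holding red-badge, amber-clearance, and L16 grants K22 (Rule 2).
Holding amber-clearance, K22, and L16 grants blue-pass (Rule 4).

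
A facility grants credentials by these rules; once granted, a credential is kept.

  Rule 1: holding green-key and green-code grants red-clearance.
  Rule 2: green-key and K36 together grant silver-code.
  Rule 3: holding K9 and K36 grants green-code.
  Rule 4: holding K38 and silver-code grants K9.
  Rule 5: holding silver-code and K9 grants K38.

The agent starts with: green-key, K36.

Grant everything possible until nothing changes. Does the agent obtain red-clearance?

red-clearance would need green-key and green-code (Rule 1), but green-code is never granted.

No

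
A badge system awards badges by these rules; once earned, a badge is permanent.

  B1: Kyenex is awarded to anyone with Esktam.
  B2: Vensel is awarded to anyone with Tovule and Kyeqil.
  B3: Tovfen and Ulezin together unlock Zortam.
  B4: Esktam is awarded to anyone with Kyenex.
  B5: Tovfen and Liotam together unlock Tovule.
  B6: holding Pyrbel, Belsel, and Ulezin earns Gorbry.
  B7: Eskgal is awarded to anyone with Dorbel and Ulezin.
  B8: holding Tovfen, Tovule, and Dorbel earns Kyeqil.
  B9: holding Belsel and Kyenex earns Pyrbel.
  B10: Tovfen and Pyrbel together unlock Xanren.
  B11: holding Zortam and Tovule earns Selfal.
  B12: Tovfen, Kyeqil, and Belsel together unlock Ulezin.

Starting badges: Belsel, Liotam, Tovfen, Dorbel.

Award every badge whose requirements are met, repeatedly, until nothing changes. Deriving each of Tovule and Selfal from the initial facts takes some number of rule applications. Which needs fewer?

Tovule: With Tovfen and Liotam, Tovule is earned (B5). [1 rule application]
Selfal: With Tovfen and Liotam, Tovule is earned (B5). With Tovfen, Tovule, and Dorbel, Kyeqil is earned (B8). With Tovfen, Kyeqil, and Belsel, Ulezin is earned (B12). With Tovfen and Ulezin, Zortam is earned (B3). With Zortam and Tovule, Selfal is earned (B11). [5 rule applications]
Tovule needs fewer.

Tovule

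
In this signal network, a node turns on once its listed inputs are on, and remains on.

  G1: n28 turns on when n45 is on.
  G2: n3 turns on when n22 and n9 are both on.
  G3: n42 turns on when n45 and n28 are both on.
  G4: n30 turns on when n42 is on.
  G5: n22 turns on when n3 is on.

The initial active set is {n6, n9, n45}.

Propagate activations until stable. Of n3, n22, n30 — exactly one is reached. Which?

n45 is on, so n28 turns on (G1).
n45 and n28 are on, so n42 turns on (G3).
G4: n42 on → n30 on.
n22 would need n3 (G5), but n3 never turns on. n3 would need n22 and n9 (G2), but n22 never turns on.

n30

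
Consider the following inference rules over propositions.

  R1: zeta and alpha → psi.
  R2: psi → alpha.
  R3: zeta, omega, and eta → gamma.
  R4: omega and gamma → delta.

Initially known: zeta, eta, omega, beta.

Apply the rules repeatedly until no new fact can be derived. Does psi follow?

psi would need zeta and alpha (R1), but alpha is never established.

No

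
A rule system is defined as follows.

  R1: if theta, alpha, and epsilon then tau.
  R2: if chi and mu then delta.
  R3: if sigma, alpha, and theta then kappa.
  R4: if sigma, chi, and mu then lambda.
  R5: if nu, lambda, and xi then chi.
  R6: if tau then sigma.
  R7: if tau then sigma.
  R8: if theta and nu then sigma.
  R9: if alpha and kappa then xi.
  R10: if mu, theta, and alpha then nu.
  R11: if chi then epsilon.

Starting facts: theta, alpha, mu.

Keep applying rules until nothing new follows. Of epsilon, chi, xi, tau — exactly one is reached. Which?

xi

From mu, theta, and alpha, R10 gives nu.
theta and nu hold, so sigma follows (R8).
From sigma, alpha, and theta, R3 gives kappa.
From alpha and kappa, R9 gives xi.
epsilon would need chi (R11), but chi is never established. tau would need theta, alpha, and epsilon (R1), but epsilon is never established. chi would need nu, lambda, and xi (R5), but lambda is never established.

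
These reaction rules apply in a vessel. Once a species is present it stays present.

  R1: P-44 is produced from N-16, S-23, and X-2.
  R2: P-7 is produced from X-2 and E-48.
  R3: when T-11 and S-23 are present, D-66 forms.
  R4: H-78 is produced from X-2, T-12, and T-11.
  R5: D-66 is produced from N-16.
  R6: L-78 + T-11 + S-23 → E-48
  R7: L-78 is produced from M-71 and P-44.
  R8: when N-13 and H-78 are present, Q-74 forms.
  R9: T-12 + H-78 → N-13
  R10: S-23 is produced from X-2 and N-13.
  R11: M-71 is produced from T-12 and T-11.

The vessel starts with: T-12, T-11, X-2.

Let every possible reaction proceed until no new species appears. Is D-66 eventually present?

X-2, T-12, and T-11 present → H-78 forms (R4).
T-12 and H-78 present → N-13 forms (R9).
X-2 and N-13 present → S-23 forms (R10).
T-11 and S-23 present → D-66 forms (R3).

Yes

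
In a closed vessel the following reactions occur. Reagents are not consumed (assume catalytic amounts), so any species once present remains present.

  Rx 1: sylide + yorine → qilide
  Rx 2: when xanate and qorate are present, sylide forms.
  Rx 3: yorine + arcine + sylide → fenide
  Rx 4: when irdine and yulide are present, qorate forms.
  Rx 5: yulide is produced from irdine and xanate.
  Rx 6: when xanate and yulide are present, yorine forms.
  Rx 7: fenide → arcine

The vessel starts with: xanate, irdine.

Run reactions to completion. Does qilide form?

irdine and xanate present → yulide forms (Rx 5).
xanate and yulide present → yorine forms (Rx 6).
irdine and yulide present → qorate forms (Rx 4).
xanate and qorate present → sylide forms (Rx 2).
sylide and yorine present → qilide forms (Rx 1).

Yes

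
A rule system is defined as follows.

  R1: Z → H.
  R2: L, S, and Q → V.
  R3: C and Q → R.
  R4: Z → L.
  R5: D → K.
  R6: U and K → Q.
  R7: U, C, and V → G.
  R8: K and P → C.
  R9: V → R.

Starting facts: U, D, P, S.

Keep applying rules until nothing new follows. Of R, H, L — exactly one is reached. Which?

R

D holds, so K follows (R5).
From K and P, R8 gives C.
U and K hold, so Q follows (R6).
C and Q hold, so R follows (R3).
H would need Z (R1), but Z is never established. L would need Z (R4), but Z is never established.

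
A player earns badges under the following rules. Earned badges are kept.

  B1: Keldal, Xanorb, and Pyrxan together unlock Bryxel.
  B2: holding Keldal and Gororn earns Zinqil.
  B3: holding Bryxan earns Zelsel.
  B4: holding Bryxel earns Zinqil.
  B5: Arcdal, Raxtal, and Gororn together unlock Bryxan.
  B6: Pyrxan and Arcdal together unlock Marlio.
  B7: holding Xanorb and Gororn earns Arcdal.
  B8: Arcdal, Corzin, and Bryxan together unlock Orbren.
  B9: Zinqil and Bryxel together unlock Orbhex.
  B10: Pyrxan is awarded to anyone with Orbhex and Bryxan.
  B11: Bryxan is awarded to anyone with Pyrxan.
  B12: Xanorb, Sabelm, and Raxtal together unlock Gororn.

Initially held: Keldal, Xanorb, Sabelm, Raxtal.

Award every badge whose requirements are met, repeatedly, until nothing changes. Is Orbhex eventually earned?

Orbhex would need Zinqil and Bryxel (B9), but Bryxel is never earned.

No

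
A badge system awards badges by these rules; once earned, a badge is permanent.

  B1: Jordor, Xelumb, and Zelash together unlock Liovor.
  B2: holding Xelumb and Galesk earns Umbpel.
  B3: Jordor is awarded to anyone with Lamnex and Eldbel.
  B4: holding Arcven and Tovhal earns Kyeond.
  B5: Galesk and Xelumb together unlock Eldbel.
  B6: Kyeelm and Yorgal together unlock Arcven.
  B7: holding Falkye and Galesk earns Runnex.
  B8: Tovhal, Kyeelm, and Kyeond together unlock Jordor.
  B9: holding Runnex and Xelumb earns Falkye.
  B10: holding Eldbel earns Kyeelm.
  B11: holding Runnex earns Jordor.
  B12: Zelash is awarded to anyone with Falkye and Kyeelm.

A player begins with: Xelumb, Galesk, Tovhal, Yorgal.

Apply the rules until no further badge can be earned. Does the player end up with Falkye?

Falkye would need Runnex and Xelumb (B9), but Runnex is never earned.

No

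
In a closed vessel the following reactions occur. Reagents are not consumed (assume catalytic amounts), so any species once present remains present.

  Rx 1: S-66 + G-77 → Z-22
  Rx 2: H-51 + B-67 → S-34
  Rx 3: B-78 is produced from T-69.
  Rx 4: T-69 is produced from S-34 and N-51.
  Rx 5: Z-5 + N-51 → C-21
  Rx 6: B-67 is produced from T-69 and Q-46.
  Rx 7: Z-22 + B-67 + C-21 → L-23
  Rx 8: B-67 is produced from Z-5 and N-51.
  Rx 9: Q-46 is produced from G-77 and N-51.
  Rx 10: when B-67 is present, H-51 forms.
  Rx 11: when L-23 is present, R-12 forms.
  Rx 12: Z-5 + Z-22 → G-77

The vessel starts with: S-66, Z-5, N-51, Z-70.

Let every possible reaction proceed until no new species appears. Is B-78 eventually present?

Yes

Z-5 and N-51 present → B-67 forms (Rx 8).
B-67 present → H-51 forms (Rx 10).
H-51 and B-67 present → S-34 forms (Rx 2).
S-34 and N-51 present → T-69 forms (Rx 4).
T-69 present → B-78 forms (Rx 3).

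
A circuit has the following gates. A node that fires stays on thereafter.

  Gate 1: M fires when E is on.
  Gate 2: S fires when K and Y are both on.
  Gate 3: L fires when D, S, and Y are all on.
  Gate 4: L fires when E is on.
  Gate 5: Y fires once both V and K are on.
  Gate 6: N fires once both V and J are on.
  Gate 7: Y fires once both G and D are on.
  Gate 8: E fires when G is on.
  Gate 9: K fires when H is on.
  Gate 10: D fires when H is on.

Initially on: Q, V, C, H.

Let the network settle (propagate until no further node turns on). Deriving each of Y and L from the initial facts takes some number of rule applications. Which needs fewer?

Y: H is on, so K fires (Gate 9). Gate 5: V and K on → Y on. [2 rule applications]
L: Gate 9: H on → K on. Gate 10: H on → D on. V and K are on, so Y fires (Gate 5). Gate 2: K and Y on → S on. D, S, and Y are on, so L fires (Gate 3). [5 rule applications]
Y needs fewer.

Y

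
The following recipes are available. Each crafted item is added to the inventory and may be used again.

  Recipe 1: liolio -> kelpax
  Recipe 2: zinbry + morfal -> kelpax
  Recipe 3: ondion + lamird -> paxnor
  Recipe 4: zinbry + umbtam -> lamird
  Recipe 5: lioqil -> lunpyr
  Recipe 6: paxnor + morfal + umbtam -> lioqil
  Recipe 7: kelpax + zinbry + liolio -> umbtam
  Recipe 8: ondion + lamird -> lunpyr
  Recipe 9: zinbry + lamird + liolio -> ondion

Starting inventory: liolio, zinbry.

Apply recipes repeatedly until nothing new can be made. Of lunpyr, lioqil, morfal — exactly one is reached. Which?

lunpyr

Using Recipe 1, liolio makes kelpax.
kelpax + zinbry + liolio -> umbtam (Recipe 7).
Using Recipe 4, zinbry and umbtam make lamird.
zinbry + lamird + liolio -> ondion (Recipe 9).
Using Recipe 8, ondion and lamird make lunpyr.
No rule produces morfal, and it is not given. lioqil would need paxnor, morfal, and umbtam (Recipe 6), but morfal is never obtained.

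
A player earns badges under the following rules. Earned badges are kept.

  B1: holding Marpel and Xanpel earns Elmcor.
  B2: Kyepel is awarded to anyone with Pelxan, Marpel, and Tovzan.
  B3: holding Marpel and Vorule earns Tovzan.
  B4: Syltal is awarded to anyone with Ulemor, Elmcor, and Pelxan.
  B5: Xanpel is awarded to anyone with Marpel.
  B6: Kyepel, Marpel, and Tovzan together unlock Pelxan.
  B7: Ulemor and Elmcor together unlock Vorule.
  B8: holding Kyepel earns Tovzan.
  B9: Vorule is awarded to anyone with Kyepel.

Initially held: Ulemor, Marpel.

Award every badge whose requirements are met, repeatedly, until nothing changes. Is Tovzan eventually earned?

With Marpel, Xanpel is earned (B5).
With Marpel and Xanpel, Elmcor is earned (B1).
With Ulemor and Elmcor, Vorule is earned (B7).
With Marpel and Vorule, Tovzan is earned (B3).

Yes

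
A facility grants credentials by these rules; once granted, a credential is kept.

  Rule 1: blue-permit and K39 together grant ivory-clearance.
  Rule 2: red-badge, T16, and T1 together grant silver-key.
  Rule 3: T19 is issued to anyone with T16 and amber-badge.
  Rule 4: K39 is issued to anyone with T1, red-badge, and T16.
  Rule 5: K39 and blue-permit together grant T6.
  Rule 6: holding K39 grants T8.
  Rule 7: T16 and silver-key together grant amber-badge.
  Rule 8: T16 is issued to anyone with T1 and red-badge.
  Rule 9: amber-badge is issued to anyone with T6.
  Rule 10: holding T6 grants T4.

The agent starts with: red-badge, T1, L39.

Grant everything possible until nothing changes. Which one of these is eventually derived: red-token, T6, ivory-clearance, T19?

Holding T1 and red-badge grants T16 (Rule 8).
Holding red-badge, T16, and T1 grants silver-key (Rule 2).
Holding T16 and silver-key grants amber-badge (Rule 7).
Holding T16 and amber-badge grants T19 (Rule 3).
T6 would need K39 and blue-permit (Rule 5), but blue-permit is never granted. No rule produces red-token, and it is not given. ivory-clearance would need blue-permit and K39 (Rule 1), but blue-permit is never granted.

T19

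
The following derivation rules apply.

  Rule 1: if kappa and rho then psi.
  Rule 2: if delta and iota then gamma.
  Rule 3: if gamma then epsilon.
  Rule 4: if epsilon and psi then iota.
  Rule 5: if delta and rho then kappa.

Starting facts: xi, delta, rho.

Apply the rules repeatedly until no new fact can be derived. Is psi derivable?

delta and rho hold, so kappa follows (Rule 5).
From kappa and rho, Rule 1 gives psi.

Yes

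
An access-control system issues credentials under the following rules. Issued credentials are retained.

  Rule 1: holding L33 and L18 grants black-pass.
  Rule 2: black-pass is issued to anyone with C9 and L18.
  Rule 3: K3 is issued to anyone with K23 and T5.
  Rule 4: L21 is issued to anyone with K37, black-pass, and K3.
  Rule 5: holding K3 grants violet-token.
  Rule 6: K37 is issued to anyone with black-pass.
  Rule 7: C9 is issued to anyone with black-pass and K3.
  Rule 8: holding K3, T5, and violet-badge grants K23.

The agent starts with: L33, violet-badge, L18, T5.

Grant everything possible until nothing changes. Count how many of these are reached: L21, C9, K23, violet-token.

0

L21 would need K37, black-pass, and K3 (Rule 4), but K3 is never granted.
C9 would need black-pass and K3 (Rule 7), but K3 is never granted.
K23 would need K3, T5, and violet-badge (Rule 8), but K3 is never granted.
violet-token would need K3 (Rule 5), but K3 is never granted.
None of the 4 are reached.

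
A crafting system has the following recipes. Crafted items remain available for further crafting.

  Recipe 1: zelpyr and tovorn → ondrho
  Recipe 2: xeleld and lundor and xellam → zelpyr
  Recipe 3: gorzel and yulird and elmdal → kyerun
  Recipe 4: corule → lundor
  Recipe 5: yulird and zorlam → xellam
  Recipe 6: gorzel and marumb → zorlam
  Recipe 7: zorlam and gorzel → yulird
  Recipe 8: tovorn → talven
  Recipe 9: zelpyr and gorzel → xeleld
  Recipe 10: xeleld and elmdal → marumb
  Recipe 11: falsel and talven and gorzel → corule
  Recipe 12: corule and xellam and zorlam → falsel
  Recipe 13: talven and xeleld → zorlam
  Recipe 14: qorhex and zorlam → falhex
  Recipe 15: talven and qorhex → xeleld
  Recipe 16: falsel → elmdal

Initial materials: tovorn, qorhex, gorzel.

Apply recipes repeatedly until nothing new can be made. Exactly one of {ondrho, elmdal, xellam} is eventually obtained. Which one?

Using Recipe 8, tovorn makes talven.
Using Recipe 15, talven and qorhex make xeleld.
talven and xeleld → zorlam (Recipe 13).
Using Recipe 7, zorlam and gorzel make yulird.
Using Recipe 5, yulird and zorlam make xellam.
elmdal would need falsel (Recipe 16), but falsel is never obtained. ondrho would need zelpyr and tovorn (Recipe 1), but zelpyr is never obtained.

xellam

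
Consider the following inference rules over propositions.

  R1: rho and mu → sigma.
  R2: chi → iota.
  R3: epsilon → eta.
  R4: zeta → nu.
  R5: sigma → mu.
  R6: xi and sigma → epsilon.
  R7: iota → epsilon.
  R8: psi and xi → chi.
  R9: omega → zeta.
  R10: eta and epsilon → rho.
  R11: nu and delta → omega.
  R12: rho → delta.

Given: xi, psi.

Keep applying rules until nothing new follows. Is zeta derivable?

No

zeta would need omega (R9), but omega is never established.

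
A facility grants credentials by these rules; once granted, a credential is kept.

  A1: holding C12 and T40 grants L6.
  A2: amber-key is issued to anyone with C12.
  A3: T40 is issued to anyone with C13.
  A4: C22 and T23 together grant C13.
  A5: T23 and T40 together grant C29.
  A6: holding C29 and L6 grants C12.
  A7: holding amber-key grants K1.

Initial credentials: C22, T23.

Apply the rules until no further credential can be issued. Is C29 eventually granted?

Yes

Holding C22 and T23 grants C13 (A4).
Holding C13 grants T40 (A3).
Holding T23 and T40 grants C29 (A5).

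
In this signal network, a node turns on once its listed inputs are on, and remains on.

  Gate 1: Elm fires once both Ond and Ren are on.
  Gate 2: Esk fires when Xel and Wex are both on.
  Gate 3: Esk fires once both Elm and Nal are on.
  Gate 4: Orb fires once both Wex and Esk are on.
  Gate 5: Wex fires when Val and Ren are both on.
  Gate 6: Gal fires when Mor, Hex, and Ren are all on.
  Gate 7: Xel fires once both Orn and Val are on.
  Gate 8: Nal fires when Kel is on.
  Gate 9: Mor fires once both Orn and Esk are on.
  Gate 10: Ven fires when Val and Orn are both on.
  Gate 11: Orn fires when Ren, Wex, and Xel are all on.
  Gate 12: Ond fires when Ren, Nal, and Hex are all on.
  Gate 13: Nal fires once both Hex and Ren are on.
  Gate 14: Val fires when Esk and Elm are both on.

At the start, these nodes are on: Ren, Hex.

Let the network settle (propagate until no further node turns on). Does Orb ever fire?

Hex and Ren are on, so Nal fires (Gate 13).
Ren, Nal, and Hex are on, so Ond fires (Gate 12).
Gate 1: Ond and Ren on → Elm on.
Gate 3: Elm and Nal on → Esk on.
Gate 14: Esk and Elm on → Val on.
Gate 5: Val and Ren on → Wex on.
Wex and Esk are on, so Orb fires (Gate 4).

Yes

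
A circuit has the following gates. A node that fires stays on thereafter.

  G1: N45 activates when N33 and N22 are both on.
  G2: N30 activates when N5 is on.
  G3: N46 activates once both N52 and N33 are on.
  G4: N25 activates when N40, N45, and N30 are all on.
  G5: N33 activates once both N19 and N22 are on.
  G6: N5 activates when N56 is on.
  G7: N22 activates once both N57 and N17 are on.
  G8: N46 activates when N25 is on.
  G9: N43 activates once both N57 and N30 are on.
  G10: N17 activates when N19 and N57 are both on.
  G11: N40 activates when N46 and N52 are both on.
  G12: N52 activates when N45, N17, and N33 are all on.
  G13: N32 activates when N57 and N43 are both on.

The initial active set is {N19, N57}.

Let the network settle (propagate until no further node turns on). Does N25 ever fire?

N25 would need N40, N45, and N30 (G4), but N30 never turns on.

No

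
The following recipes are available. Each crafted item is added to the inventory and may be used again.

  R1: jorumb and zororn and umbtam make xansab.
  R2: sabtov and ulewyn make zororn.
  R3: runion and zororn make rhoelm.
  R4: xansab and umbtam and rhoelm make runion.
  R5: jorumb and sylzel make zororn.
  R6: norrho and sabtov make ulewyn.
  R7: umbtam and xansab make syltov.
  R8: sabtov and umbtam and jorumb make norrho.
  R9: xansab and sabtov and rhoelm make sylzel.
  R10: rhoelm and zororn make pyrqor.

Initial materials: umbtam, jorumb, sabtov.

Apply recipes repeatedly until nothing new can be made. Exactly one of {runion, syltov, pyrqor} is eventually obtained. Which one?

Using R8, sabtov, umbtam, and jorumb make norrho.
norrho and sabtov → ulewyn (R6).
Using R2, sabtov and ulewyn make zororn.
jorumb and zororn and umbtam → xansab (R1).
Using R7, umbtam and xansab make syltov.
runion would need xansab, umbtam, and rhoelm (R4), but rhoelm is never obtained. pyrqor would need rhoelm and zororn (R10), but rhoelm is never obtained.

syltov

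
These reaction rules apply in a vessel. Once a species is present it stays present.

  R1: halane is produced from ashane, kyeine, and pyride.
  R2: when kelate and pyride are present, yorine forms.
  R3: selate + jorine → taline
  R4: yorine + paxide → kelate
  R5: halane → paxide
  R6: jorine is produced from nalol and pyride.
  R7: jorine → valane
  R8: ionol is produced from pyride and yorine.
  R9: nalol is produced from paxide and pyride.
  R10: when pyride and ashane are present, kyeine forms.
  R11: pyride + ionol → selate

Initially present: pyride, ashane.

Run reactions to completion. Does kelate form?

No

kelate would need yorine and paxide (R4), but yorine never forms.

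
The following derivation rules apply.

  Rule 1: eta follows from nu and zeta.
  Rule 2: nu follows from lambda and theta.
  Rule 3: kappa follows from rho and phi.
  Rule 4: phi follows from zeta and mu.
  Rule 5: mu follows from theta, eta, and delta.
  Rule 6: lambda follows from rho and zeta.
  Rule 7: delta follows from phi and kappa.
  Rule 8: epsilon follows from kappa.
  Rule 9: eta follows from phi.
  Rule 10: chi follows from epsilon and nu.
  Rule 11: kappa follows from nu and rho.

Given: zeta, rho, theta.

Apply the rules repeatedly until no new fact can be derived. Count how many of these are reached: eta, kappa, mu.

From rho and zeta, Rule 6 gives lambda.
From lambda and theta, Rule 2 gives nu.
From nu and rho, Rule 11 gives kappa.
nu and zeta hold, so eta follows (Rule 1).
eta: reached.
kappa: reached.
mu would need theta, eta, and delta (Rule 5), but delta is never established.
Reached: eta and kappa — 2 of the 3.

2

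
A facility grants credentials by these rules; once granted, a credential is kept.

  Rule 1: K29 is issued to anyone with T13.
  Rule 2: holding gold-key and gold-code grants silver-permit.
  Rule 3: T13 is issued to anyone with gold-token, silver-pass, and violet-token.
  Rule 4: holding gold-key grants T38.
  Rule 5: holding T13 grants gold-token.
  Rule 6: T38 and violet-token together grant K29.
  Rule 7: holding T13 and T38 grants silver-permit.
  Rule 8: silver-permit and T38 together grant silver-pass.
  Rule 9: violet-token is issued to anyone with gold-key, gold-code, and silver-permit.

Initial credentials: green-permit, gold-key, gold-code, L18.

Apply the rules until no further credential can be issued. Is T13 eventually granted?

No

T13 would need gold-token, silver-pass, and violet-token (Rule 3), but gold-token is never granted.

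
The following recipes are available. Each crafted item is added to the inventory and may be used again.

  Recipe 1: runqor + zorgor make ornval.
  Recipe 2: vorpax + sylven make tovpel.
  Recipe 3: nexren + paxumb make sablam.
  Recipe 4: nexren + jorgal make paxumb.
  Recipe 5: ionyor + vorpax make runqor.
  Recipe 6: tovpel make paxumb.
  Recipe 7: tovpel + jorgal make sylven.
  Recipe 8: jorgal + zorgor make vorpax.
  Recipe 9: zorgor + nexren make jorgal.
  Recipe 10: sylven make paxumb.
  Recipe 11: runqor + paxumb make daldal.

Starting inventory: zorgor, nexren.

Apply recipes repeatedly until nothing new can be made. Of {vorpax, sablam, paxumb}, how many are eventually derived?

3

zorgor + nexren → jorgal (Recipe 9).
Using Recipe 4, nexren and jorgal make paxumb.
jorgal + zorgor → vorpax (Recipe 8).
nexren + paxumb → sablam (Recipe 3).
vorpax: reached.
sablam: reached.
paxumb: reached.
All 3 are reached.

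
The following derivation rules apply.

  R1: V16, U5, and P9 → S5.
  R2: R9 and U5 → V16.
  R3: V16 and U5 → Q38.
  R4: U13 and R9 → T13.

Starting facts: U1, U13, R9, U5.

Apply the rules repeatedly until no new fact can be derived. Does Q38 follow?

Yes

R9 and U5 hold, so V16 follows (R2).
V16 and U5 hold, so Q38 follows (R3).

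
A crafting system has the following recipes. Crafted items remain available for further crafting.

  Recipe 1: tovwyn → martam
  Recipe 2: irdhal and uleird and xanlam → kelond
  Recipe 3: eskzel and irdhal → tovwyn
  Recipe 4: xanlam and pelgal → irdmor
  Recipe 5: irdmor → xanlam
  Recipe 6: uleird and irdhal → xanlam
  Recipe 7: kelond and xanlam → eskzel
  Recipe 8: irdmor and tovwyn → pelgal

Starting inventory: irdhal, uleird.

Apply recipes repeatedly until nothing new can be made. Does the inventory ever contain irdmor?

No

irdmor would need xanlam and pelgal (Recipe 4), but pelgal is never obtained.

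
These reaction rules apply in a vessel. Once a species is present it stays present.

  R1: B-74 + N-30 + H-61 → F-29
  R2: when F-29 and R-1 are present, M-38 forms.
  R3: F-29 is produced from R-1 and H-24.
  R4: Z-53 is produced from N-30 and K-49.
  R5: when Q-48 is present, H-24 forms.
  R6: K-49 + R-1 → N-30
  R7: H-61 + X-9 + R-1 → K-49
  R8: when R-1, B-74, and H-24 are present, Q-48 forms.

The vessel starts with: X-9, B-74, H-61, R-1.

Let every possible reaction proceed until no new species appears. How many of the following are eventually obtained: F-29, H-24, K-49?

H-61, X-9, and R-1 present → K-49 forms (R7).
K-49 and R-1 present → N-30 forms (R6).
B-74, N-30, and H-61 present → F-29 forms (R1).
F-29: reached.
H-24 would need Q-48 (R5), but Q-48 never forms.
K-49: reached.
Reached: F-29 and K-49 — 2 of the 3.

2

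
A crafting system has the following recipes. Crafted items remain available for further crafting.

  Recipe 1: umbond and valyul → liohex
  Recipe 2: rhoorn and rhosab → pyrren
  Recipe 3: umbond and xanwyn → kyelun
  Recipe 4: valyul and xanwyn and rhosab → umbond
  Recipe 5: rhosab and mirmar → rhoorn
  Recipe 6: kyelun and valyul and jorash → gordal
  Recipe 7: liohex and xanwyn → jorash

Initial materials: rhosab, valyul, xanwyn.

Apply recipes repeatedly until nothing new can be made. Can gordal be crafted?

Using Recipe 4, valyul, xanwyn, and rhosab make umbond.
Using Recipe 3, umbond and xanwyn make kyelun.
umbond and valyul → liohex (Recipe 1).
Using Recipe 7, liohex and xanwyn make jorash.
Using Recipe 6, kyelun, valyul, and jorash make gordal.

Yes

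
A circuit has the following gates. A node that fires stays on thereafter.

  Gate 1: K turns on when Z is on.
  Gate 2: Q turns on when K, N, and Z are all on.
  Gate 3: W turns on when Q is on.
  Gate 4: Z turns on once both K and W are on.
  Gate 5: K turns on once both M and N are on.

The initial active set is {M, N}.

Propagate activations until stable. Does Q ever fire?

No

Q would need K, N, and Z (Gate 2), but Z never turns on.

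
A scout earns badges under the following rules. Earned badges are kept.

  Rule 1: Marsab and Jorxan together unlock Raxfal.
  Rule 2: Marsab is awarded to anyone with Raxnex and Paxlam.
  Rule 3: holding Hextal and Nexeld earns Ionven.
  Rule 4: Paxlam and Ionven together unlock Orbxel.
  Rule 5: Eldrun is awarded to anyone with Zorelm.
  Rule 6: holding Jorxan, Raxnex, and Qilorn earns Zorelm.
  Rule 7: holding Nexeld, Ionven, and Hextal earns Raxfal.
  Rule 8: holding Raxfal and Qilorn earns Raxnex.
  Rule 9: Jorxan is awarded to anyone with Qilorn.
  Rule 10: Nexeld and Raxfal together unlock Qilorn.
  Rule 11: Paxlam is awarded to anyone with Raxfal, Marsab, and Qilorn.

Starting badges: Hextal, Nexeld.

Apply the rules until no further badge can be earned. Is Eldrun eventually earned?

Yes

With Hextal and Nexeld, Ionven is earned (Rule 3).
With Nexeld, Ionven, and Hextal, Raxfal is earned (Rule 7).
With Nexeld and Raxfal, Qilorn is earned (Rule 10).
With Qilorn, Jorxan is earned (Rule 9).
With Raxfal and Qilorn, Raxnex is earned (Rule 8).
With Jorxan, Raxnex, and Qilorn, Zorelm is earned (Rule 6).
With Zorelm, Eldrun is earned (Rule 5).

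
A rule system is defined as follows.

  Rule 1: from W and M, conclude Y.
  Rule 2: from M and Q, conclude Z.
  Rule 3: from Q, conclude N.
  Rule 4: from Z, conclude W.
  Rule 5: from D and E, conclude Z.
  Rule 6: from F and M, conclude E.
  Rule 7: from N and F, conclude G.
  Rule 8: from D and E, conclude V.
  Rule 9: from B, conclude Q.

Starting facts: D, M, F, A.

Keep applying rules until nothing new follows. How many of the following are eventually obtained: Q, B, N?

0

Q would need B (Rule 9), but B is never established.
No rule produces B, and it is not given.
N would need Q (Rule 3), but Q is never established.
None of the 3 are reached.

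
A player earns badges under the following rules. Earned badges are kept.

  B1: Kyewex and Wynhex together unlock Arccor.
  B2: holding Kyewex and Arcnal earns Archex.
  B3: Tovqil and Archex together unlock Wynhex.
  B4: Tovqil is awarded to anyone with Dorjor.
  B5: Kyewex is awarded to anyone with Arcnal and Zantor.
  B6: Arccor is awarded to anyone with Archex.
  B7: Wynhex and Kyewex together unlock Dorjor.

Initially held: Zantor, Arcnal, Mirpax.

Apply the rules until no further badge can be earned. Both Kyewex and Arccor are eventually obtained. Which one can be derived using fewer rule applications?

Kyewex: With Arcnal and Zantor, Kyewex is earned (B5). [1 rule application]
Arccor: With Arcnal and Zantor, Kyewex is earned (B5). With Kyewex and Arcnal, Archex is earned (B2). With Archex, Arccor is earned (B6). [3 rule applications]
Kyewex needs fewer.

Kyewex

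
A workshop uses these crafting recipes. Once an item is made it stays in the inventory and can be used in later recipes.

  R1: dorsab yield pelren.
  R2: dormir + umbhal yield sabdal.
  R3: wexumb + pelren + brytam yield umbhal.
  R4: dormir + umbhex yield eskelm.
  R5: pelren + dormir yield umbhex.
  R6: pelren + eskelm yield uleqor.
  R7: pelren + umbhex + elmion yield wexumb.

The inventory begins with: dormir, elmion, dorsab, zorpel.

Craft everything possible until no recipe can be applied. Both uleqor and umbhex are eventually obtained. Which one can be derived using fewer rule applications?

umbhex

umbhex: Using R1, dorsab makes pelren. Using R5, pelren and dormir make umbhex. [2 rule applications]
uleqor: Using R1, dorsab makes pelren. Using R5, pelren and dormir make umbhex. dormir + umbhex → eskelm (R4). Using R6, pelren and eskelm make uleqor. [4 rule applications]
umbhex needs fewer.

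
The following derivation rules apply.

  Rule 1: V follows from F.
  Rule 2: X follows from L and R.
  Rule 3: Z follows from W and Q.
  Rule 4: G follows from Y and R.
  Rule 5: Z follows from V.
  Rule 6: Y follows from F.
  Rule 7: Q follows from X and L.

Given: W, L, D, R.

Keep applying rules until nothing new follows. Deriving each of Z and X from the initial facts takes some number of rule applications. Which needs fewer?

X: From L and R, Rule 2 gives X. [1 rule application]
Z: L and R hold, so X follows (Rule 2). X and L hold, so Q follows (Rule 7). From W and Q, Rule 3 gives Z. [3 rule applications]
X needs fewer.

X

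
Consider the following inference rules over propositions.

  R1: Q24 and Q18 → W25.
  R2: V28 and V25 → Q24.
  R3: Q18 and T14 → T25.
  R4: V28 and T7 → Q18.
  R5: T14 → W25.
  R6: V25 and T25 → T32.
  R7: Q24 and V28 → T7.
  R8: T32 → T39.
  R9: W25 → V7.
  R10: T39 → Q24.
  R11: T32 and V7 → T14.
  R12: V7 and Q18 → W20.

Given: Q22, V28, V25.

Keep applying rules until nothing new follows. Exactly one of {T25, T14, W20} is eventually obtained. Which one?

V28 and V25 hold, so Q24 follows (R2).
From Q24 and V28, R7 gives T7.
V28 and T7 hold, so Q18 follows (R4).
From Q24 and Q18, R1 gives W25.
From W25, R9 gives V7.
V7 and Q18 hold, so W20 follows (R12).
T14 would need T32 and V7 (R11), but T32 is never established. T25 would need Q18 and T14 (R3), but T14 is never established.

W20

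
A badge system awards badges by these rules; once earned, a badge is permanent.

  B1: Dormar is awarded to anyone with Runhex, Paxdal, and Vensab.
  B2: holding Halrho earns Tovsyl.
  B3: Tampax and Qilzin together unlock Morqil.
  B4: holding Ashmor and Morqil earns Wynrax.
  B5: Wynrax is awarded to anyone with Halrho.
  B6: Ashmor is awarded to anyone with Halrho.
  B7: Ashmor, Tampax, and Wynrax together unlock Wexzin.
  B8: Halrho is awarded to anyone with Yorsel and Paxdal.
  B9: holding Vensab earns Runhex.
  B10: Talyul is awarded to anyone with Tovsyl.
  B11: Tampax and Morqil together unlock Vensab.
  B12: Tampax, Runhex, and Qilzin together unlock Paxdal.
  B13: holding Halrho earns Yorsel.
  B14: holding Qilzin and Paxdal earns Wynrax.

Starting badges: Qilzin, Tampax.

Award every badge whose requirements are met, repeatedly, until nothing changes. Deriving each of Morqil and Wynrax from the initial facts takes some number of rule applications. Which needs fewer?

Morqil

Morqil: With Tampax and Qilzin, Morqil is earned (B3). [1 rule application]
Wynrax: With Tampax and Qilzin, Morqil is earned (B3). With Tampax and Morqil, Vensab is earned (B11). With Vensab, Runhex is earned (B9). With Tampax, Runhex, and Qilzin, Paxdal is earned (B12). With Qilzin and Paxdal, Wynrax is earned (B14). [5 rule applications]
Morqil needs fewer.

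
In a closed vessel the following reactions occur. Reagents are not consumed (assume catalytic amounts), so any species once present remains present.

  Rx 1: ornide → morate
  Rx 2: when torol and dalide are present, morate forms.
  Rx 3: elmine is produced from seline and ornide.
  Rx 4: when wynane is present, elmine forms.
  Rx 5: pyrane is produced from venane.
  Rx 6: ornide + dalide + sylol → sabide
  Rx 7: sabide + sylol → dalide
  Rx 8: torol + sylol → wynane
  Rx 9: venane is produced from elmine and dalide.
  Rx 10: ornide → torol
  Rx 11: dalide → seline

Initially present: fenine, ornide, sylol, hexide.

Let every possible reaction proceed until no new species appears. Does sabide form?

No

sabide would need ornide, dalide, and sylol (Rx 6), but dalide never forms.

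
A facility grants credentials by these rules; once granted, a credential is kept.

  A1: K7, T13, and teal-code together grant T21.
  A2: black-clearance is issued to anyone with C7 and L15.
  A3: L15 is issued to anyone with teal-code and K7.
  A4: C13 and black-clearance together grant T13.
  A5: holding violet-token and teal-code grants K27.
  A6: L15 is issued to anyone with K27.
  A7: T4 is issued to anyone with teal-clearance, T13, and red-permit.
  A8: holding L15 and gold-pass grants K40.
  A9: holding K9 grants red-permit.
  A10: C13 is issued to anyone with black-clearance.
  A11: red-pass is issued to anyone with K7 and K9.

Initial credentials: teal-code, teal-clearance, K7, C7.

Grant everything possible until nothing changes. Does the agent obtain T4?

No

T4 would need teal-clearance, T13, and red-permit (A7), but red-permit is never granted.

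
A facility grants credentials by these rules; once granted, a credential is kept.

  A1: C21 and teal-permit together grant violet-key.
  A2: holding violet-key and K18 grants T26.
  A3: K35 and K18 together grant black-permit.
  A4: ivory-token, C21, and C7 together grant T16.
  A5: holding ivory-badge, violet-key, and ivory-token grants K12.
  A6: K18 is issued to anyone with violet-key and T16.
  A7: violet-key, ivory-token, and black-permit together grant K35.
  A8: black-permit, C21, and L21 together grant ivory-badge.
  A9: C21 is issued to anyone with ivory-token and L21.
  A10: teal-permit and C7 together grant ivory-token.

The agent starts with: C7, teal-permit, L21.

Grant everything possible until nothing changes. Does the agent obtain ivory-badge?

ivory-badge would need black-permit, C21, and L21 (A8), but black-permit is never granted.

No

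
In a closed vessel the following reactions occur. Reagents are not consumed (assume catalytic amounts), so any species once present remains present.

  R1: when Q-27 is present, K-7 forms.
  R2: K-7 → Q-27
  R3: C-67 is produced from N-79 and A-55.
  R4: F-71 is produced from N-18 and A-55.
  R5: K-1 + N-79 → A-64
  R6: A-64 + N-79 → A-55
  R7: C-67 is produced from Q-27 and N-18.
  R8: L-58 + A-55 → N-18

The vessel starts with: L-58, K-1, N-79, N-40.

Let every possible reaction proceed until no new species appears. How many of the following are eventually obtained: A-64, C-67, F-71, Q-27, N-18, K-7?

K-1 and N-79 present → A-64 forms (R5).
A-64 and N-79 present → A-55 forms (R6).
N-79 and A-55 present → C-67 forms (R3).
L-58 and A-55 present → N-18 forms (R8).
N-18 and A-55 present → F-71 forms (R4).
A-64: reached.
C-67: reached.
F-71: reached.
Q-27 would need K-7 (R2), but K-7 never forms.
N-18: reached.
K-7 would need Q-27 (R1), but Q-27 never forms.
Reached: A-64, C-67, F-71, and N-18 — 4 of the 6.

4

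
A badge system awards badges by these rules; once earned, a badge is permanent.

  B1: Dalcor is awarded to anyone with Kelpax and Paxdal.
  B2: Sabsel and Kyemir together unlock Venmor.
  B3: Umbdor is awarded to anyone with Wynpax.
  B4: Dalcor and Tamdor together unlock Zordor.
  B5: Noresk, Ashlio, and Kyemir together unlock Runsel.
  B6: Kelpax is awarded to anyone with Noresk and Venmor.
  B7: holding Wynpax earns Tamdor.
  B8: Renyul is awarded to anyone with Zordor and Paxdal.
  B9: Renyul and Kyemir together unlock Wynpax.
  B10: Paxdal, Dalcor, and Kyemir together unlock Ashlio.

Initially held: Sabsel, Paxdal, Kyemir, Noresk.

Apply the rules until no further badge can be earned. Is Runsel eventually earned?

Yes

With Sabsel and Kyemir, Venmor is earned (B2).
With Noresk and Venmor, Kelpax is earned (B6).
With Kelpax and Paxdal, Dalcor is earned (B1).
With Paxdal, Dalcor, and Kyemir, Ashlio is earned (B10).
With Noresk, Ashlio, and Kyemir, Runsel is earned (B5).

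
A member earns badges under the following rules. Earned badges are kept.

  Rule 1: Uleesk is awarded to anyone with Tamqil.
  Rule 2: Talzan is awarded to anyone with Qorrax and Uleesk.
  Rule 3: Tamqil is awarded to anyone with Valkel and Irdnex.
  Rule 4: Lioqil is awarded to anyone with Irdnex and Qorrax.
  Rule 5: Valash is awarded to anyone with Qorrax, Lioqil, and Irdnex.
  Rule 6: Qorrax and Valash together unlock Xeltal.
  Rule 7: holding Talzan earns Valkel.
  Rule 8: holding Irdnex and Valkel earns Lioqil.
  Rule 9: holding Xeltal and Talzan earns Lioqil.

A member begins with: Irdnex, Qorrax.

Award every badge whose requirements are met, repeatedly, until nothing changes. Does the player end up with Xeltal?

With Irdnex and Qorrax, Lioqil is earned (Rule 4).
With Qorrax, Lioqil, and Irdnex, Valash is earned (Rule 5).
With Qorrax and Valash, Xeltal is earned (Rule 6).

Yes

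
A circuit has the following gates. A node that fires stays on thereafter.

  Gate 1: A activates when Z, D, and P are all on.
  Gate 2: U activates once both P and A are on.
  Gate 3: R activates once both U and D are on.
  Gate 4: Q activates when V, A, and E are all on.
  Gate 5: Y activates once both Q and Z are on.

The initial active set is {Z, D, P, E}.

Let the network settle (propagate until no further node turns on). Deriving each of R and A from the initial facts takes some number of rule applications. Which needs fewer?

A: Gate 1: Z, D, and P on → A on. [1 rule application]
R: Gate 1: Z, D, and P on → A on. Gate 2: P and A on → U on. Gate 3: U and D on → R on. [3 rule applications]
A needs fewer.

A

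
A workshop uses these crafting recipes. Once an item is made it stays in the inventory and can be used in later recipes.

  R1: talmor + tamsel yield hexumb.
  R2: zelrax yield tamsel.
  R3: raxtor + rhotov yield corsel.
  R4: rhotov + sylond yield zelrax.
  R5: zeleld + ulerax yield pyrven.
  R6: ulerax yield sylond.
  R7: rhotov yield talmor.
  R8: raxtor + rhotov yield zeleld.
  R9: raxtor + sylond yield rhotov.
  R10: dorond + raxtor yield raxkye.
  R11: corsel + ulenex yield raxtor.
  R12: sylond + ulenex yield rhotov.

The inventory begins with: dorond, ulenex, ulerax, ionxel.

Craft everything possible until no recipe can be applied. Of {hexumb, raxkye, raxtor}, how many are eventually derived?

Using R6, ulerax makes sylond.
sylond + ulenex → rhotov (R12).
rhotov + sylond → zelrax (R4).
Using R7, rhotov makes talmor.
zelrax → tamsel (R2).
talmor + tamsel → hexumb (R1).
hexumb: reached.
raxkye would need dorond and raxtor (R10), but raxtor is never obtained.
raxtor would need corsel and ulenex (R11), but corsel is never obtained.
Reached: hexumb — 1 of the 3.

1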